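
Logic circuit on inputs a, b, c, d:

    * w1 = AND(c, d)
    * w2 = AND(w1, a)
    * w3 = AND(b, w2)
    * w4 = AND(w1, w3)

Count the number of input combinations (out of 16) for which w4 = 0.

15

w4 = AND(w1, w3) must be 0, so at least one of w1, w3 is 0.
Enumerating the 16 input combinations, 15 give w4 = 0 and 1 give w4 = 1.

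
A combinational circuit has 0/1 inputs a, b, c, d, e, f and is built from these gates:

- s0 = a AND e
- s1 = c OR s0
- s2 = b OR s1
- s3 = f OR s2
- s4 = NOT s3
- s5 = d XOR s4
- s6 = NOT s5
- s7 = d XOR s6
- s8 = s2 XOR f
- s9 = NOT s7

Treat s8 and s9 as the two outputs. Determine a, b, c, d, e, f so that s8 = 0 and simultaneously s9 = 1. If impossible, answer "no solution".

a=1, b=0, c=0, d=1, e=0, f=0

Check with a=1, b=0, c=0, d=1, e=0, f=0:
s0 = a AND e = 1 AND 0 = 0
s1 = c OR s0 = 0 OR 0 = 0
s2 = b OR s1 = 0 OR 0 = 0
s3 = f OR s2 = 0 OR 0 = 0
s4 = NOT s3 = NOT 0 = 1
s5 = d XOR s4 = 1 XOR 1 = 0
s6 = NOT s5 = NOT 0 = 1
s7 = d XOR s6 = 1 XOR 1 = 0
s8 = s2 XOR f = 0 XOR 0 = 0
s9 = NOT s7 = NOT 0 = 1
So s8 = 0 and s9 = 1.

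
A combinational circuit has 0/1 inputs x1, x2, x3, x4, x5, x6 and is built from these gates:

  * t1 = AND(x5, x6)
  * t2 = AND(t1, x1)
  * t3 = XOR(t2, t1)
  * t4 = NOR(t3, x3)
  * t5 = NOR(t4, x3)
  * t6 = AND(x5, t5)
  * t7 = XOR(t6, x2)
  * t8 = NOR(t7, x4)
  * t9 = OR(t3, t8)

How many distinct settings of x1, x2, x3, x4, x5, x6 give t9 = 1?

22

t9 = OR(t3, t8) must be 1, so at least one of t3, t8 is 1.
Enumerating the 64 input combinations, 22 give t9 = 1 and 42 give t9 = 0.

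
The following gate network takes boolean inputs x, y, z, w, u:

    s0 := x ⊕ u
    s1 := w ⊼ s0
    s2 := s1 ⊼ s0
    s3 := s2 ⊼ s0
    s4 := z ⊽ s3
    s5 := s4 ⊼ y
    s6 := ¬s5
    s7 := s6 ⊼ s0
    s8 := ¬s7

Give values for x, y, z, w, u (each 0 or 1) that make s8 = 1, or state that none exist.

x=1, y=1, z=0, w=1, u=0

s8 = ¬s7 must be 1, so s7 = 0.
s7 = s6 ⊼ s0 must be 0, so both s6 = 1 and s0 = 1.
Check with x=1, y=1, z=0, w=1, u=0:
s0 = x ⊕ u = 1 ⊕ 0 = 1
s1 = w ⊼ s0 = 1 ⊼ 1 = 0
s2 = s1 ⊼ s0 = 0 ⊼ 1 = 1
s3 = s2 ⊼ s0 = 1 ⊼ 1 = 0
s4 = z ⊽ s3 = 0 ⊽ 0 = 1
s5 = s4 ⊼ y = 1 ⊼ 1 = 0
s6 = ¬s5 = ¬0 = 1
s7 = s6 ⊼ s0 = 1 ⊼ 1 = 0
s8 = ¬s7 = ¬0 = 1
So s8 = 1 as required.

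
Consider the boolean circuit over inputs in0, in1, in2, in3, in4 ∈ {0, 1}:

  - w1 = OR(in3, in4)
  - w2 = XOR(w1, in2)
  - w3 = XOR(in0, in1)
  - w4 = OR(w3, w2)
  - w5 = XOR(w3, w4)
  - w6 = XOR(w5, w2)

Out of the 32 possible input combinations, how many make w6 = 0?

w6 = XOR(w5, w2) must be 0, so w5 and w2 are equal.
Enumerating the 32 input combinations, 24 give w6 = 0 and 8 give w6 = 1.

24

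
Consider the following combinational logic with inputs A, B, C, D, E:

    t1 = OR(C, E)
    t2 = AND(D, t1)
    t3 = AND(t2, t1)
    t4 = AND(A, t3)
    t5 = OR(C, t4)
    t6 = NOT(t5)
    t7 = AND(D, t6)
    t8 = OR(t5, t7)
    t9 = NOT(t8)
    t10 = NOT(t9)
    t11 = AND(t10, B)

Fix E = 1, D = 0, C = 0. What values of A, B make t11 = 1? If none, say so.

no solution exists

With E = 1, D = 0, C = 0 fixed, none of the 4 settings of A, B give t11 = 1.
For example, with A=0, B=1:
t1 = OR(C, E) = OR(0, 1) = 1
t2 = AND(D, t1) = AND(0, 1) = 0
t3 = AND(t2, t1) = AND(0, 1) = 0
t4 = AND(A, t3) = AND(0, 0) = 0
t5 = OR(C, t4) = OR(0, 0) = 0
t6 = NOT(t5) = NOT 0 = 1
t7 = AND(D, t6) = AND(0, 1) = 0
t8 = OR(t5, t7) = OR(0, 0) = 0
t9 = NOT(t8) = NOT 0 = 1
t10 = NOT(t9) = NOT 1 = 0
t11 = AND(t10, B) = AND(0, 1) = 0
giving t11 = 0 ≠ 1.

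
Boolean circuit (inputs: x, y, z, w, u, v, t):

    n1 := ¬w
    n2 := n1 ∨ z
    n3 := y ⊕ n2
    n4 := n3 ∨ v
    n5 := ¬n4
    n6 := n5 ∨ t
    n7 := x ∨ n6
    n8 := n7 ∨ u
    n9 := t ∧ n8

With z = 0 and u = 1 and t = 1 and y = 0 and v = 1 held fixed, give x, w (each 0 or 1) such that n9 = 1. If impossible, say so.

Check with z = 0 and u = 1 and t = 1 and y = 0 and v = 1 and x=0, w=1:
n1 = ¬w = ¬1 = 0
n2 = n1 ∨ z = 0 ∨ 0 = 0
n3 = y ⊕ n2 = 0 ⊕ 0 = 0
n4 = n3 ∨ v = 0 ∨ 1 = 1
n5 = ¬n4 = ¬1 = 0
n6 = n5 ∨ t = 0 ∨ 1 = 1
n7 = x ∨ n6 = 0 ∨ 1 = 1
n8 = n7 ∨ u = 1 ∨ 1 = 1
n9 = t ∧ n8 = 1 ∧ 1 = 1
So n9 = 1.

x=0, w=1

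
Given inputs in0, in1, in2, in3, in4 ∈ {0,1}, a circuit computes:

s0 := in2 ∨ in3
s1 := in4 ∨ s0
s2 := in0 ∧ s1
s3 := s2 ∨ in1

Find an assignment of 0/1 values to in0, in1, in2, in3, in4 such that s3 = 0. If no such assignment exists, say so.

s3 = s2 ∨ in1 must be 0, so both s2 = 0 and in1 = 0.
Check with in0=0, in1=0, in2=1, in3=0, in4=0:
s0 = in2 ∨ in3 = 1 ∨ 0 = 1
s1 = in4 ∨ s0 = 0 ∨ 1 = 1
s2 = in0 ∧ s1 = 0 ∧ 1 = 0
s3 = s2 ∨ in1 = 0 ∨ 0 = 0
So s3 = 0 as required.

in0=0, in1=0, in2=1, in3=0, in4=0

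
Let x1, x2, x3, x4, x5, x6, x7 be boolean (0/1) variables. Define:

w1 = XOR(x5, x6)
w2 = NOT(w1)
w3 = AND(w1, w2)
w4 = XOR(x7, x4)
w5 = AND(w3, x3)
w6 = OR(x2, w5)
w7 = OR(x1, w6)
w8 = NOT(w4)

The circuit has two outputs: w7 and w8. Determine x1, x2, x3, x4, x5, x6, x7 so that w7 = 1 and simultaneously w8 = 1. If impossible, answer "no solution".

Check with x1=0, x2=1, x3=0, x4=0, x5=0, x6=1, x7=0:
w1 = XOR(x5, x6) = XOR(0, 1) = 1
w2 = NOT(w1) = NOT 1 = 0
w3 = AND(w1, w2) = AND(1, 0) = 0
w4 = XOR(x7, x4) = XOR(0, 0) = 0
w5 = AND(w3, x3) = AND(0, 0) = 0
w6 = OR(x2, w5) = OR(1, 0) = 1
w7 = OR(x1, w6) = OR(0, 1) = 1
w8 = NOT(w4) = NOT 0 = 1
So w7 = 1 and w8 = 1.

x1=0, x2=1, x3=0, x4=0, x5=0, x6=1, x7=0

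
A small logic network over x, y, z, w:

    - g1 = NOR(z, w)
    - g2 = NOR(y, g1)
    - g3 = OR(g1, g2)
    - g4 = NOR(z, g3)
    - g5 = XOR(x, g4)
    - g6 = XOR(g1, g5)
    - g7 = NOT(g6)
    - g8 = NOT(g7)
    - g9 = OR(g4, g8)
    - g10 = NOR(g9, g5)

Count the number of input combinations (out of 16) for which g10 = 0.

g10 = NOR(g9, g5) must be 0, so at least one of g9, g5 is 1.
Enumerating the 16 input combinations, 11 give g10 = 0 and 5 give g10 = 1.

11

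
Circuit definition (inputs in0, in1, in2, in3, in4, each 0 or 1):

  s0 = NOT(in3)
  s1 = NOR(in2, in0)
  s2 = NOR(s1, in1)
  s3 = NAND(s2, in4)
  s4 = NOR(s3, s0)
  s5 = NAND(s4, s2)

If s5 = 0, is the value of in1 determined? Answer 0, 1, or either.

s5 = NAND(s4, s2) must be 0, so both s4 = 1 and s2 = 1.
s4 = NOR(s3, s0) must be 1, so both s3 = 0 and s0 = 0.
s2 = NOR(s1, in1) must be 1, so both s1 = 0 and in1 = 0.
Every assignment with s5 = 0 has in1 = 0; there are 3 such assignment(s).
  in0=0, in1=0, in2=1, in3=1, in4=1
  in0=1, in1=0, in2=0, in3=1, in4=1
  in0=1, in1=0, in2=1, in3=1, in4=1

0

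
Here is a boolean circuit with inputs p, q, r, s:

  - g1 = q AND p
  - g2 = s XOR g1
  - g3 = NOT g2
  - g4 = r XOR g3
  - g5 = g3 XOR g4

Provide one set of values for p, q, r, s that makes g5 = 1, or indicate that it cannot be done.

Check with p=0, q=0, r=1, s=1:
g1 = q AND p = 0 AND 0 = 0
g2 = s XOR g1 = 1 XOR 0 = 1
g3 = NOT g2 = NOT 1 = 0
g4 = r XOR g3 = 1 XOR 0 = 1
g5 = g3 XOR g4 = 0 XOR 1 = 1
So g5 = 1 as required.

p=0, q=0, r=1, s=1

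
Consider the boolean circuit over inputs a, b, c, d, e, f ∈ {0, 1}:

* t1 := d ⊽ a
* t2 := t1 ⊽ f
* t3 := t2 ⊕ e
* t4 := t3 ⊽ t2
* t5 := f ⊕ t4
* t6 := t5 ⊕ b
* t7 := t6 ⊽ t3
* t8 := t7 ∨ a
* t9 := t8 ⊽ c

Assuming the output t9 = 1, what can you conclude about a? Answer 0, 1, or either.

0

t9 = t8 ⊽ c must be 1, so both t8 = 0 and c = 0.
t8 = t7 ∨ a must be 0, so both t7 = 0 and a = 0.
t7 = t6 ⊽ t3 must be 0, so at least one of t6, t3 is 1.
Every assignment with t9 = 1 has a = 0; there are 12 such assignment(s).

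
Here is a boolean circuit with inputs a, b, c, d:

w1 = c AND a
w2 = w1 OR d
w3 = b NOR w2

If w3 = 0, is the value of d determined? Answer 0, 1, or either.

either

Both values of d occur among assignments with w3 = 0:
  d=0: a=0, b=1, c=0, d=0
  d=1: a=0, b=0, c=0, d=1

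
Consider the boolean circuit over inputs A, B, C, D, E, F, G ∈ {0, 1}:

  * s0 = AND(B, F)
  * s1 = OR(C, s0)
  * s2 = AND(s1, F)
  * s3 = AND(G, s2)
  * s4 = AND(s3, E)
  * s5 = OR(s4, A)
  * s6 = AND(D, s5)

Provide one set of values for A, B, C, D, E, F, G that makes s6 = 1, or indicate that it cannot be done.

A=1, B=1, C=1, D=1, E=0, F=0, G=0

s6 = AND(D, s5) must be 1, so both D = 1 and s5 = 1.
Check with A=1, B=1, C=1, D=1, E=0, F=0, G=0:
s0 = AND(B, F) = AND(1, 0) = 0
s1 = OR(C, s0) = OR(1, 0) = 1
s2 = AND(s1, F) = AND(1, 0) = 0
s3 = AND(G, s2) = AND(0, 0) = 0
s4 = AND(s3, E) = AND(0, 0) = 0
s5 = OR(s4, A) = OR(0, 1) = 1
s6 = AND(D, s5) = AND(1, 1) = 1
So s6 = 1 as required.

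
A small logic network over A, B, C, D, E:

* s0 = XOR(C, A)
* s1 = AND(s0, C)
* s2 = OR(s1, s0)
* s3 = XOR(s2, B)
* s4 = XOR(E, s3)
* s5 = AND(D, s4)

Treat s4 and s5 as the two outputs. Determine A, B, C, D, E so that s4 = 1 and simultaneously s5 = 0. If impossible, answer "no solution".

A=0, B=1, C=0, D=0, E=0

Check with A=0, B=1, C=0, D=0, E=0:
s0 = XOR(C, A) = XOR(0, 0) = 0
s1 = AND(s0, C) = AND(0, 0) = 0
s2 = OR(s1, s0) = OR(0, 0) = 0
s3 = XOR(s2, B) = XOR(0, 1) = 1
s4 = XOR(E, s3) = XOR(0, 1) = 1
s5 = AND(D, s4) = AND(0, 1) = 0
So s4 = 1 and s5 = 0.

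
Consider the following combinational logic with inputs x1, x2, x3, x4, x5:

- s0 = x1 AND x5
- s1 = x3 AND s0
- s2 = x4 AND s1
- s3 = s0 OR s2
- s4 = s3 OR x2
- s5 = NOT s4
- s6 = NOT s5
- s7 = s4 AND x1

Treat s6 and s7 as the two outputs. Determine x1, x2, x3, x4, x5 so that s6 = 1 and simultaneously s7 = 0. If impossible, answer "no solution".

x1=0, x2=1, x3=1, x4=0, x5=0

Check with x1=0, x2=1, x3=1, x4=0, x5=0:
s0 = x1 AND x5 = 0 AND 0 = 0
s1 = x3 AND s0 = 1 AND 0 = 0
s2 = x4 AND s1 = 0 AND 0 = 0
s3 = s0 OR s2 = 0 OR 0 = 0
s4 = s3 OR x2 = 0 OR 1 = 1
s5 = NOT s4 = NOT 1 = 0
s6 = NOT s5 = NOT 0 = 1
s7 = s4 AND x1 = 1 AND 0 = 0
So s6 = 1 and s7 = 0.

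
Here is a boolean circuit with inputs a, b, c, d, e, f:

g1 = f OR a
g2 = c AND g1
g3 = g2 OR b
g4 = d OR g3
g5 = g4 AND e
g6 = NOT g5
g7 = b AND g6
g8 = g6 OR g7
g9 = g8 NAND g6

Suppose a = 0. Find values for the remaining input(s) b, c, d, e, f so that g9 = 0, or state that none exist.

b=0, c=0, d=0, e=0, f=1

g9 = g8 NAND g6 must be 0, so both g8 = 1 and g6 = 1.
g8 = g6 OR g7 must be 1, so at least one of g6, g7 is 1.
Check with a = 0 and b=0, c=0, d=0, e=0, f=1:
g1 = f OR a = 1 OR 0 = 1
g2 = c AND g1 = 0 AND 1 = 0
g3 = g2 OR b = 0 OR 0 = 0
g4 = d OR g3 = 0 OR 0 = 0
g5 = g4 AND e = 0 AND 0 = 0
g6 = NOT g5 = NOT 0 = 1
g7 = b AND g6 = 0 AND 1 = 0
g8 = g6 OR g7 = 1 OR 0 = 1
g9 = g8 NAND g6 = 1 NAND 1 = 0
So g9 = 0.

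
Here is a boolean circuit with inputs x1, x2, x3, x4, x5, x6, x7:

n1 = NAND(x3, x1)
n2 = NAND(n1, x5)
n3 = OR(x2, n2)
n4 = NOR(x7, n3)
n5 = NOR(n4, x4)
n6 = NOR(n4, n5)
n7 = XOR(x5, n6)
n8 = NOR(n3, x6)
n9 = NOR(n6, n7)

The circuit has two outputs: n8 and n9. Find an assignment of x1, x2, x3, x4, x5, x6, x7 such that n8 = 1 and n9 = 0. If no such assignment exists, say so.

Check with x1=0, x2=0, x3=0, x4=1, x5=1, x6=0, x7=1:
n1 = NAND(x3, x1) = NAND(0, 0) = 1
n2 = NAND(n1, x5) = NAND(1, 1) = 0
n3 = OR(x2, n2) = OR(0, 0) = 0
n4 = NOR(x7, n3) = NOR(1, 0) = 0
n5 = NOR(n4, x4) = NOR(0, 1) = 0
n6 = NOR(n4, n5) = NOR(0, 0) = 1
n7 = XOR(x5, n6) = XOR(1, 1) = 0
n8 = NOR(n3, x6) = NOR(0, 0) = 1
n9 = NOR(n6, n7) = NOR(1, 0) = 0
So n8 = 1 and n9 = 0.

x1=0, x2=0, x3=0, x4=1, x5=1, x6=0, x7=1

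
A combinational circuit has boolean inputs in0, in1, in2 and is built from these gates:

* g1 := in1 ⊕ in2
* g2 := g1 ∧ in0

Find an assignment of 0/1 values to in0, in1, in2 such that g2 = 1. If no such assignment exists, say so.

g2 = g1 ∧ in0 must be 1, so both g1 = 1 and in0 = 1.
Check with in0=1 in1=0 in2=1:
g1 = in1 ⊕ in2 = 0 ⊕ 1 = 1
g2 = g1 ∧ in0 = 1 ∧ 1 = 1
So g2 = 1 as required.

in0=1 in1=0 in2=1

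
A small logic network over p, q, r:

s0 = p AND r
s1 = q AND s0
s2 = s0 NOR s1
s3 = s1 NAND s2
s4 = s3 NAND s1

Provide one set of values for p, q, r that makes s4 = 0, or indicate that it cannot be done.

s4 = s3 NAND s1 must be 0, so both s3 = 1 and s1 = 1.
s3 = s1 NAND s2 must be 1, so at least one of s1, s2 is 0.
s1 = q AND s0 must be 1, so both q = 1 and s0 = 1.
Check with p=1 q=1 r=1:
s0 = p AND r = 1 AND 1 = 1
s1 = q AND s0 = 1 AND 1 = 1
s2 = s0 NOR s1 = 1 NOR 1 = 0
s3 = s1 NAND s2 = 1 NAND 0 = 1
s4 = s3 NAND s1 = 1 NAND 1 = 0
So s4 = 0 as required.

p=1 q=1 r=1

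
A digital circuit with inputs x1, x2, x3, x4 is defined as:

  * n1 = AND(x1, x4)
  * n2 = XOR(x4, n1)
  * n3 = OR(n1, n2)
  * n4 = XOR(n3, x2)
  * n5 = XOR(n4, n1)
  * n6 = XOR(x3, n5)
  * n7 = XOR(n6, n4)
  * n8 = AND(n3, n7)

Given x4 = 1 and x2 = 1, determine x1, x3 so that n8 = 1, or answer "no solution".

Check with x4 = 1 and x2 = 1 and x1=0, x3=1:
n1 = AND(x1, x4) = AND(0, 1) = 0
n2 = XOR(x4, n1) = XOR(1, 0) = 1
n3 = OR(n1, n2) = OR(0, 1) = 1
n4 = XOR(n3, x2) = XOR(1, 1) = 0
n5 = XOR(n4, n1) = XOR(0, 0) = 0
n6 = XOR(x3, n5) = XOR(1, 0) = 1
n7 = XOR(n6, n4) = XOR(1, 0) = 1
n8 = AND(n3, n7) = AND(1, 1) = 1
So n8 = 1.

x1=0, x3=1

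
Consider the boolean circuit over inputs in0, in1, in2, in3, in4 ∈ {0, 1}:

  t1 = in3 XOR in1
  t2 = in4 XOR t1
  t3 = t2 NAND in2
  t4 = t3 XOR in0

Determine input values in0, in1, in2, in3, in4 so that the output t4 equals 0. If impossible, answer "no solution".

t4 = t3 XOR in0 must be 0, so t3 and in0 are equal.
Check with in0=1, in1=0, in2=0, in3=1, in4=1:
t1 = in3 XOR in1 = 1 XOR 0 = 1
t2 = in4 XOR t1 = 1 XOR 1 = 0
t3 = t2 NAND in2 = 0 NAND 0 = 1
t4 = t3 XOR in0 = 1 XOR 1 = 0
So t4 = 0 as required.

in0=1, in1=0, in2=0, in3=1, in4=1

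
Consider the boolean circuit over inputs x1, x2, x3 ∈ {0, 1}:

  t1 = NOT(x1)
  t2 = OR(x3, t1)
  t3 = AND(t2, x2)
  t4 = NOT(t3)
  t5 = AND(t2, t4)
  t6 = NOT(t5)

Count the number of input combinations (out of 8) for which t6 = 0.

3

t6 = NOT(t5) must be 0, so t5 = 1.
t5 = AND(t2, t4) must be 1, so both t2 = 1 and t4 = 1.
t2 = OR(x3, t1) must be 1, so at least one of x3, t1 is 1.
Satisfying assignments:
  x1=0, x2=0, x3=0
  x1=0, x2=0, x3=1
  x1=1, x2=0, x3=1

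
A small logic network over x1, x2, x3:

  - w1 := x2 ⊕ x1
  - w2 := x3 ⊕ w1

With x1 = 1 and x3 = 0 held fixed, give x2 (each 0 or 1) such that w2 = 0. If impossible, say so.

w2 = x3 ⊕ w1 must be 0, so x3 and w1 are equal.
Check with x1 = 1 and x3 = 0 and x2=1:
w1 = x2 ⊕ x1 = 1 ⊕ 1 = 0
w2 = x3 ⊕ w1 = 0 ⊕ 0 = 0
So w2 = 0.

x2=1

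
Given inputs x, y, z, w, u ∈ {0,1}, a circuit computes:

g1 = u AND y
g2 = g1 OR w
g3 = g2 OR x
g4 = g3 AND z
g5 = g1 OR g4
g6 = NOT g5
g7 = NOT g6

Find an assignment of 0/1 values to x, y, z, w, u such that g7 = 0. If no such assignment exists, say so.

x=0, y=1, z=1, w=0, u=0

g7 = NOT g6 must be 0, so g6 = 1.
g6 = NOT g5 must be 1, so g5 = 0.
g5 = g1 OR g4 must be 0, so both g1 = 0 and g4 = 0.
Check with x=0, y=1, z=1, w=0, u=0:
g1 = u AND y = 0 AND 1 = 0
g2 = g1 OR w = 0 OR 0 = 0
g3 = g2 OR x = 0 OR 0 = 0
g4 = g3 AND z = 0 AND 1 = 0
g5 = g1 OR g4 = 0 OR 0 = 0
g6 = NOT g5 = NOT 0 = 1
g7 = NOT g6 = NOT 1 = 0
So g7 = 0 as required.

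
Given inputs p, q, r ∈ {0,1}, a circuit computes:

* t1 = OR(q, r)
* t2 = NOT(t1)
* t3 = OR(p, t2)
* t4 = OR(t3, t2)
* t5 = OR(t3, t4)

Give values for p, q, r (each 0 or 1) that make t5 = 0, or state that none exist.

t5 = OR(t3, t4) must be 0, so both t3 = 0 and t4 = 0.
t3 = OR(p, t2) must be 0, so both p = 0 and t2 = 0.
t4 = OR(t3, t2) must be 0, so both t3 = 0 and t2 = 0.
Check with p=0, q=1, r=0:
t1 = OR(q, r) = OR(1, 0) = 1
t2 = NOT(t1) = NOT 1 = 0
t3 = OR(p, t2) = OR(0, 0) = 0
t4 = OR(t3, t2) = OR(0, 0) = 0
t5 = OR(t3, t4) = OR(0, 0) = 0
So t5 = 0 as required.

p=0, q=1, r=0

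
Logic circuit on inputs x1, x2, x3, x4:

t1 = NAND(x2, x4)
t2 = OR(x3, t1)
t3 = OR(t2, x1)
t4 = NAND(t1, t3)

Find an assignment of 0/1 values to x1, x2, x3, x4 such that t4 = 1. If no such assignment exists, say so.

t4 = NAND(t1, t3) must be 1, so at least one of t1, t3 is 0.
Check with x1=0 x2=1 x3=1 x4=1:
t1 = NAND(x2, x4) = NAND(1, 1) = 0
t2 = OR(x3, t1) = OR(1, 0) = 1
t3 = OR(t2, x1) = OR(1, 0) = 1
t4 = NAND(t1, t3) = NAND(0, 1) = 1
So t4 = 1 as required.

x1=0 x2=1 x3=1 x4=1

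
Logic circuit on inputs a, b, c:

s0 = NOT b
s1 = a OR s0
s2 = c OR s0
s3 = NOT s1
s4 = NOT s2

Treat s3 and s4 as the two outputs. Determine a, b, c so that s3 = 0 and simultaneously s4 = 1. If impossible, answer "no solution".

a=1, b=1, c=0

Check with a=1, b=1, c=0:
s0 = NOT b = NOT 1 = 0
s1 = a OR s0 = 1 OR 0 = 1
s2 = c OR s0 = 0 OR 0 = 0
s3 = NOT s1 = NOT 1 = 0
s4 = NOT s2 = NOT 0 = 1
So s3 = 0 and s4 = 1.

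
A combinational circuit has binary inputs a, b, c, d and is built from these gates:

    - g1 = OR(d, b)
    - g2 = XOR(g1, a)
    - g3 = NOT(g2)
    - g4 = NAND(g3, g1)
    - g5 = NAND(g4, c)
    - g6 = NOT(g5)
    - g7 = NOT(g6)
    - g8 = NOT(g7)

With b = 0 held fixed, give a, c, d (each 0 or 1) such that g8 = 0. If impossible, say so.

g8 = NOT(g7) must be 0, so g7 = 1.
Check with b = 0 and a=1, c=0, d=0:
g1 = OR(d, b) = OR(0, 0) = 0
g2 = XOR(g1, a) = XOR(0, 1) = 1
g3 = NOT(g2) = NOT 1 = 0
g4 = NAND(g3, g1) = NAND(0, 0) = 1
g5 = NAND(g4, c) = NAND(1, 0) = 1
g6 = NOT(g5) = NOT 1 = 0
g7 = NOT(g6) = NOT 0 = 1
g8 = NOT(g7) = NOT 1 = 0
So g8 = 0.

a=1, c=0, d=0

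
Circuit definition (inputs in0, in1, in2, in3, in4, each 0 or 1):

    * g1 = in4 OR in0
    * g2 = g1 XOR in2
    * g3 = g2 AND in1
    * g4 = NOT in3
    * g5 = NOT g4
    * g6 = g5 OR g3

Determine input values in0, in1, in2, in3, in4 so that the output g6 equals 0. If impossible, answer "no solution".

g6 = g5 OR g3 must be 0, so both g5 = 0 and g3 = 0.
Check with in0=1, in1=0, in2=0, in3=0, in4=0:
g1 = in4 OR in0 = 0 OR 1 = 1
g2 = g1 XOR in2 = 1 XOR 0 = 1
g3 = g2 AND in1 = 1 AND 0 = 0
g4 = NOT in3 = NOT 0 = 1
g5 = NOT g4 = NOT 1 = 0
g6 = g5 OR g3 = 0 OR 0 = 0
So g6 = 0 as required.

in0=1, in1=0, in2=0, in3=0, in4=0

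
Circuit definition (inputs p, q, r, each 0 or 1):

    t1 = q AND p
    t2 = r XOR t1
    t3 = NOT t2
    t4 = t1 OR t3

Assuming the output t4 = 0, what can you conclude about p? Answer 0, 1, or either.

Both values of p occur among assignments with t4 = 0:
  p=0: p=0, q=0, r=1
  p=1: p=1, q=0, r=1

either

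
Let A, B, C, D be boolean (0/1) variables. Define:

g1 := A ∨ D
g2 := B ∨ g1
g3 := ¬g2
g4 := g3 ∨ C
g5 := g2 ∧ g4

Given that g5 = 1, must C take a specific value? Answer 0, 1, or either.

g5 = g2 ∧ g4 must be 1, so both g2 = 1 and g4 = 1.
g2 = B ∨ g1 must be 1, so at least one of B, g1 is 1.
g4 = g3 ∨ C must be 1, so at least one of g3, C is 1.
Every assignment with g5 = 1 has C = 1; there are 7 such assignment(s).

1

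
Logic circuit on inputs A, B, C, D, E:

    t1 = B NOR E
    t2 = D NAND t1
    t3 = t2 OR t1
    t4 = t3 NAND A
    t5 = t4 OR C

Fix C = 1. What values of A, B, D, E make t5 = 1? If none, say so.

Check with C = 1 and A=0, B=1, D=0, E=0:
t1 = B NOR E = 1 NOR 0 = 0
t2 = D NAND t1 = 0 NAND 0 = 1
t3 = t2 OR t1 = 1 OR 0 = 1
t4 = t3 NAND A = 1 NAND 0 = 1
t5 = t4 OR C = 1 OR 1 = 1
So t5 = 1.

A=0, B=1, D=0, E=0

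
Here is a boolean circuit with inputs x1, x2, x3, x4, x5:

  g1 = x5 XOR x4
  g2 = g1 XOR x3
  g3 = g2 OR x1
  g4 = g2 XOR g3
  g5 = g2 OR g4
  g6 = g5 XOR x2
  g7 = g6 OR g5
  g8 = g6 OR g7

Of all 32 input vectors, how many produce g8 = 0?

g8 = g6 OR g7 must be 0, so both g6 = 0 and g7 = 0.
g6 = g5 XOR x2 must be 0, so g5 and x2 are equal.
Enumerating the 32 input combinations, 4 give g8 = 0 and 28 give g8 = 1.

4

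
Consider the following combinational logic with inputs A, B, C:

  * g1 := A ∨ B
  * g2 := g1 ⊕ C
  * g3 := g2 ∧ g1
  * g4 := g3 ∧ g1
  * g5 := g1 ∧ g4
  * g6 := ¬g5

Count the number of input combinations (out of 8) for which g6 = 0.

g6 = ¬g5 must be 0, so g5 = 1.
g5 = g1 ∧ g4 must be 1, so both g1 = 1 and g4 = 1.
g1 = A ∨ B must be 1, so at least one of A, B is 1.
Satisfying assignments:
  A=0, B=1, C=0
  A=1, B=0, C=0
  A=1, B=1, C=0

3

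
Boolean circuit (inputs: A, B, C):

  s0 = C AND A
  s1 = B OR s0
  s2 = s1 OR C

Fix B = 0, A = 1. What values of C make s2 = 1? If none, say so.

s2 = s1 OR C must be 1, so at least one of s1, C is 1.
Check with B = 0, A = 1 and C=1:
s0 = C AND A = 1 AND 1 = 1
s1 = B OR s0 = 0 OR 1 = 1
s2 = s1 OR C = 1 OR 1 = 1
So s2 = 1.

C=1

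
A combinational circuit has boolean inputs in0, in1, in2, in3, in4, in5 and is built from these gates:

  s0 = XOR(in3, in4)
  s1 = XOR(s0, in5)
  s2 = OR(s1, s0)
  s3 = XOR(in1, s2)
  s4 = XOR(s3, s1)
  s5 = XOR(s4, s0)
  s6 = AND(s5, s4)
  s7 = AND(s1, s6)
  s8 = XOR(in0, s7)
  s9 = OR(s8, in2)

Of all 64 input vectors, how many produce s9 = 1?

s9 = OR(s8, in2) must be 1, so at least one of s8, in2 is 1.
Enumerating the 64 input combinations, 48 give s9 = 1 and 16 give s9 = 0.

48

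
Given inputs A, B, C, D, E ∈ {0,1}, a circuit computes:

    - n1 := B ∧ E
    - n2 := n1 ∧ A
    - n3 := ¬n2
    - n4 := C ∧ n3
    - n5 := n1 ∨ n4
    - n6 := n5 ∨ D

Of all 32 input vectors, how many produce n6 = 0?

n6 = n5 ∨ D must be 0, so both n5 = 0 and D = 0.
Satisfying assignments:
  A=0, B=0, C=0, D=0, E=0
  A=0, B=0, C=0, D=0, E=1
  A=0, B=1, C=0, D=0, E=0
  A=1, B=0, C=0, D=0, E=0
  A=1, B=0, C=0, D=0, E=1
  A=1, B=1, C=0, D=0, E=0

6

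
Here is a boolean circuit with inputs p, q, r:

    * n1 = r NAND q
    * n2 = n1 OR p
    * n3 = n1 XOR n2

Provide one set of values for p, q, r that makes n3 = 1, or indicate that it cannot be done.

p=1, q=1, r=1

n3 = n1 XOR n2 must be 1, so n1 and n2 differ.
Check with p=1, q=1, r=1:
n1 = r NAND q = 1 NAND 1 = 0
n2 = n1 OR p = 0 OR 1 = 1
n3 = n1 XOR n2 = 0 XOR 1 = 1
So n3 = 1 as required.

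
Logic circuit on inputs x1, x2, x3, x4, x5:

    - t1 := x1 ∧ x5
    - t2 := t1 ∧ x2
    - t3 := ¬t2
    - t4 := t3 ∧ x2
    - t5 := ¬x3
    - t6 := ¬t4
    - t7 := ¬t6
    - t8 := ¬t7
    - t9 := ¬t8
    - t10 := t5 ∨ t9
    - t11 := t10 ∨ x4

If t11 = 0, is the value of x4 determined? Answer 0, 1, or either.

t11 = t10 ∨ x4 must be 0, so both t10 = 0 and x4 = 0.
Every assignment with t11 = 0 has x4 = 0; there are 5 such assignment(s).

0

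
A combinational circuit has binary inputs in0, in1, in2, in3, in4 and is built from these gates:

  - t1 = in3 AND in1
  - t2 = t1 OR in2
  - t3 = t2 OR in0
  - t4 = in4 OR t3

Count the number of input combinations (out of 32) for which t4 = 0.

t4 = in4 OR t3 must be 0, so both in4 = 0 and t3 = 0.
Satisfying assignments:
  in0=0, in1=0, in2=0, in3=0, in4=0
  in0=0, in1=0, in2=0, in3=1, in4=0
  in0=0, in1=1, in2=0, in3=0, in4=0

3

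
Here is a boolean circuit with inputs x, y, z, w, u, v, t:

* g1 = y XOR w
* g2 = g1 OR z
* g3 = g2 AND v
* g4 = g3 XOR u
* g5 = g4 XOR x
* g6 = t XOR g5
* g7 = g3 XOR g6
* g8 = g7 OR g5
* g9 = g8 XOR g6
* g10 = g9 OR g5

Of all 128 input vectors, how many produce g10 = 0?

40

g10 = g9 OR g5 must be 0, so both g9 = 0 and g5 = 0.
Enumerating the 128 input combinations, 40 give g10 = 0 and 88 give g10 = 1.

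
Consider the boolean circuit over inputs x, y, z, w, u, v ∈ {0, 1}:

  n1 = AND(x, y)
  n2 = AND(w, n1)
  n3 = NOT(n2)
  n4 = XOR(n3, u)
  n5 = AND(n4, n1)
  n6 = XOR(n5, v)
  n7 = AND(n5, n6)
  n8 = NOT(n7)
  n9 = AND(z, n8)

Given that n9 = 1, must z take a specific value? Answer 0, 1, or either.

1

n9 = AND(z, n8) must be 1, so both z = 1 and n8 = 1.
Every assignment with n9 = 1 has z = 1; there are 30 such assignment(s).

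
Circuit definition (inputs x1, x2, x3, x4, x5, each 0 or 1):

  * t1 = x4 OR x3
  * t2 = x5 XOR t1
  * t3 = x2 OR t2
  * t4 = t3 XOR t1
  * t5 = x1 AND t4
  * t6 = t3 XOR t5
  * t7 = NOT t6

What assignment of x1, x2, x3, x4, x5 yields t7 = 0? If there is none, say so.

t7 = NOT t6 must be 0, so t6 = 1.
t6 = t3 XOR t5 must be 1, so t3 and t5 differ.
Check with x1=1 x2=1 x3=0 x4=1 x5=1:
t1 = x4 OR x3 = 1 OR 0 = 1
t2 = x5 XOR t1 = 1 XOR 1 = 0
t3 = x2 OR t2 = 1 OR 0 = 1
t4 = t3 XOR t1 = 1 XOR 1 = 0
t5 = x1 AND t4 = 1 AND 0 = 0
t6 = t3 XOR t5 = 1 XOR 0 = 1
t7 = NOT t6 = NOT 1 = 0
So t7 = 0 as required.

x1=1 x2=1 x3=0 x4=1 x5=1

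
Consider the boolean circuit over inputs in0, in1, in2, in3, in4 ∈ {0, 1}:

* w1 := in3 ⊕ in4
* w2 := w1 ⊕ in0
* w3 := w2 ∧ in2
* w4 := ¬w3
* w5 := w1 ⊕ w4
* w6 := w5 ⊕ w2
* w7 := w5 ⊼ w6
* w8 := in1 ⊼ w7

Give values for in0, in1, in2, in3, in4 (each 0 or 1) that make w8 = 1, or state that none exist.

w8 = in1 ⊼ w7 must be 1, so at least one of in1, w7 is 0.
Check with in0=1, in1=0, in2=0, in3=0, in4=1:
w1 = in3 ⊕ in4 = 0 ⊕ 1 = 1
w2 = w1 ⊕ in0 = 1 ⊕ 1 = 0
w3 = w2 ∧ in2 = 0 ∧ 0 = 0
w4 = ¬w3 = ¬0 = 1
w5 = w1 ⊕ w4 = 1 ⊕ 1 = 0
w6 = w5 ⊕ w2 = 0 ⊕ 0 = 0
w7 = w5 ⊼ w6 = 0 ⊼ 0 = 1
w8 = in1 ⊼ w7 = 0 ⊼ 1 = 1
So w8 = 1 as required.

in0=1, in1=0, in2=0, in3=0, in4=1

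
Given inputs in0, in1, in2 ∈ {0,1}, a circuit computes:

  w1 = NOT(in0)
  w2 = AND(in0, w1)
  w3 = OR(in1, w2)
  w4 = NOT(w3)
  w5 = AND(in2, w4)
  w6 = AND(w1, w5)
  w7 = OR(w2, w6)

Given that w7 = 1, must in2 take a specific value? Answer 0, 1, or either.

1

w7 = OR(w2, w6) must be 1, so at least one of w2, w6 is 1.
Every assignment with w7 = 1 has in2 = 1; there are 1 such assignment(s).
  in0=0, in1=0, in2=1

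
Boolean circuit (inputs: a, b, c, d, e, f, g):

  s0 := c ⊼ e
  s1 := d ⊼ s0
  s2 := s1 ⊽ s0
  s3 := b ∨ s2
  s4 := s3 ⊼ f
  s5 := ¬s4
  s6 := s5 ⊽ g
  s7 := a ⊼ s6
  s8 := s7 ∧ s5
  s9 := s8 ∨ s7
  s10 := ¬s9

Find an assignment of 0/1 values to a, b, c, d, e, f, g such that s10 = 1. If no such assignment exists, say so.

a=1 b=0 c=0 d=0 e=0 f=0 g=0

s10 = ¬s9 must be 1, so s9 = 0.
s9 = s8 ∨ s7 must be 0, so both s8 = 0 and s7 = 0.
s8 = s7 ∧ s5 must be 0, so at least one of s7, s5 is 0.
Check with a=1 b=0 c=0 d=0 e=0 f=0 g=0:
s0 = c ⊼ e = 0 ⊼ 0 = 1
s1 = d ⊼ s0 = 0 ⊼ 1 = 1
s2 = s1 ⊽ s0 = 1 ⊽ 1 = 0
s3 = b ∨ s2 = 0 ∨ 0 = 0
s4 = s3 ⊼ f = 0 ⊼ 0 = 1
s5 = ¬s4 = ¬1 = 0
s6 = s5 ⊽ g = 0 ⊽ 0 = 1
s7 = a ⊼ s6 = 1 ⊼ 1 = 0
s8 = s7 ∧ s5 = 0 ∧ 0 = 0
s9 = s8 ∨ s7 = 0 ∨ 0 = 0
s10 = ¬s9 = ¬0 = 1
So s10 = 1 as required.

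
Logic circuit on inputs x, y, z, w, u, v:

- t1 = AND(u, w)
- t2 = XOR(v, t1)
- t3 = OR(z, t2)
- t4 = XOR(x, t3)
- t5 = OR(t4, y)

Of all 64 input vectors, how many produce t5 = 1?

48

t5 = OR(t4, y) must be 1, so at least one of t4, y is 1.
Enumerating the 64 input combinations, 48 give t5 = 1 and 16 give t5 = 0.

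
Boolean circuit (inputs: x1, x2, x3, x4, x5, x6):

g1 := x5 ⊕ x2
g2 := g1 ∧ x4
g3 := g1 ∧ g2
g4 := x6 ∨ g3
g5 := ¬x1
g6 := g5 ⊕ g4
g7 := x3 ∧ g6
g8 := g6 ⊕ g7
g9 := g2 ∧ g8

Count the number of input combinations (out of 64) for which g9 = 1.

4

g9 = g2 ∧ g8 must be 1, so both g2 = 1 and g8 = 1.
g2 = g1 ∧ x4 must be 1, so both g1 = 1 and x4 = 1.
Enumerating the 64 input combinations, 4 give g9 = 1 and 60 give g9 = 0.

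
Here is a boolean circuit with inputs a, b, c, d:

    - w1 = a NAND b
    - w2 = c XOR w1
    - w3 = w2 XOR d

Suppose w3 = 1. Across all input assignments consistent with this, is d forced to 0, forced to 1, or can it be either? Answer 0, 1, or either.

Both values of d occur among assignments with w3 = 1:
  d=0: a=0, b=0, c=0, d=0
  d=1: a=0, b=0, c=1, d=1

either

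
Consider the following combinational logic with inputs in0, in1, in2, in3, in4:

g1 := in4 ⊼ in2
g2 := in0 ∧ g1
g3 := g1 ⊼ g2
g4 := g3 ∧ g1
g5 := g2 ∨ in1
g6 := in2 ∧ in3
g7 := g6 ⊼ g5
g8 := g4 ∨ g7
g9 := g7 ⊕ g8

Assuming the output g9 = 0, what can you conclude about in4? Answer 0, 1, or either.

Both values of in4 occur among assignments with g9 = 0:
  in4=0: in0=0, in1=0, in2=0, in3=0, in4=0
  in4=1: in0=0, in1=0, in2=0, in3=0, in4=1

either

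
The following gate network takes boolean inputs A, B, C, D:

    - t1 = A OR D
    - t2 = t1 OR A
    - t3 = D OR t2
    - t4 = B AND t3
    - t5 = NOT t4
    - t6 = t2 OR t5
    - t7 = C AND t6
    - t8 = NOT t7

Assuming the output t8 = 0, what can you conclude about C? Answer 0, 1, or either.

t8 = NOT t7 must be 0, so t7 = 1.
t7 = C AND t6 must be 1, so both C = 1 and t6 = 1.
t6 = t2 OR t5 must be 1, so at least one of t2, t5 is 1.
Every assignment with t8 = 0 has C = 1; there are 8 such assignment(s).

1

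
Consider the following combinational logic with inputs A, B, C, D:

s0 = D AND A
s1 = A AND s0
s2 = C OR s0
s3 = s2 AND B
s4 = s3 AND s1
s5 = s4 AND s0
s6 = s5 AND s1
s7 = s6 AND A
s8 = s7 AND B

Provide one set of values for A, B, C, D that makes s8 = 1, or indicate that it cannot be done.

A=1, B=1, C=1, D=1

s8 = s7 AND B must be 1, so both s7 = 1 and B = 1.
s7 = s6 AND A must be 1, so both s6 = 1 and A = 1.
s6 = s5 AND s1 must be 1, so both s5 = 1 and s1 = 1.
Check with A=1, B=1, C=1, D=1:
s0 = D AND A = 1 AND 1 = 1
s1 = A AND s0 = 1 AND 1 = 1
s2 = C OR s0 = 1 OR 1 = 1
s3 = s2 AND B = 1 AND 1 = 1
s4 = s3 AND s1 = 1 AND 1 = 1
s5 = s4 AND s0 = 1 AND 1 = 1
s6 = s5 AND s1 = 1 AND 1 = 1
s7 = s6 AND A = 1 AND 1 = 1
s8 = s7 AND B = 1 AND 1 = 1
So s8 = 1 as required.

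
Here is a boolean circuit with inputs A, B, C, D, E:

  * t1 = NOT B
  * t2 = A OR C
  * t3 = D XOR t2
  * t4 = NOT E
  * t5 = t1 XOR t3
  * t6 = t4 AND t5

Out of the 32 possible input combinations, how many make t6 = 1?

t6 = t4 AND t5 must be 1, so both t4 = 1 and t5 = 1.
Enumerating the 32 input combinations, 8 give t6 = 1 and 24 give t6 = 0.

8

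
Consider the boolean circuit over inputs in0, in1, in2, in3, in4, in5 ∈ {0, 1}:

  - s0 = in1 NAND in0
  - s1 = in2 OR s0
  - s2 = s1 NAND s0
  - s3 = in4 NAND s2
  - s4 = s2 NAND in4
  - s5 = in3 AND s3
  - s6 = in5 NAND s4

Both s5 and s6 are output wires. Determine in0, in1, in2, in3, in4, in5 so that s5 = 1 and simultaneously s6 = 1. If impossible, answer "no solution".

Check with in0=0, in1=1, in2=1, in3=1, in4=0, in5=0:
s0 = in1 NAND in0 = 1 NAND 0 = 1
s1 = in2 OR s0 = 1 OR 1 = 1
s2 = s1 NAND s0 = 1 NAND 1 = 0
s3 = in4 NAND s2 = 0 NAND 0 = 1
s4 = s2 NAND in4 = 0 NAND 0 = 1
s5 = in3 AND s3 = 1 AND 1 = 1
s6 = in5 NAND s4 = 0 NAND 1 = 1
So s5 = 1 and s6 = 1.

in0=0, in1=1, in2=1, in3=1, in4=0, in5=0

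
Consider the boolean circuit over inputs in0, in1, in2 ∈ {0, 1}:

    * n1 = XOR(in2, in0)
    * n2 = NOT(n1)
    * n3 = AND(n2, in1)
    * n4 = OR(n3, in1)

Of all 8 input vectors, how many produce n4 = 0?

4

n4 = OR(n3, in1) must be 0, so both n3 = 0 and in1 = 0.
Satisfying assignments:
  in0=0, in1=0, in2=0
  in0=0, in1=0, in2=1
  in0=1, in1=0, in2=0
  in0=1, in1=0, in2=1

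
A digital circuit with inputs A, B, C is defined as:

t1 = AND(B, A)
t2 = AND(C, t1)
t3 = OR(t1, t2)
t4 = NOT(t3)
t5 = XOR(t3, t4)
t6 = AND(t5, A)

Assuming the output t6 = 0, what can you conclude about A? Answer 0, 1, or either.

t6 = AND(t5, A) must be 0, so at least one of t5, A is 0.
Every assignment with t6 = 0 has A = 0; there are 4 such assignment(s).
  A=0, B=0, C=0
  A=0, B=0, C=1
  A=0, B=1, C=0
  A=0, B=1, C=1

0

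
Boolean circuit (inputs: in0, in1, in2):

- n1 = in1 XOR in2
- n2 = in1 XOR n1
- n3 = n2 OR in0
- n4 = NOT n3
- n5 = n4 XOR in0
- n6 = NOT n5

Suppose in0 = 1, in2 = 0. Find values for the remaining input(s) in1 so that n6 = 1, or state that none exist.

no solution exists

With in0 = 1, in2 = 0 fixed, none of the 2 settings of in1 give n6 = 1.
For example, with in1=1:
n1 = in1 XOR in2 = 1 XOR 0 = 1
n2 = in1 XOR n1 = 1 XOR 1 = 0
n3 = n2 OR in0 = 0 OR 1 = 1
n4 = NOT n3 = NOT 1 = 0
n5 = n4 XOR in0 = 0 XOR 1 = 1
n6 = NOT n5 = NOT 1 = 0
giving n6 = 0 ≠ 1.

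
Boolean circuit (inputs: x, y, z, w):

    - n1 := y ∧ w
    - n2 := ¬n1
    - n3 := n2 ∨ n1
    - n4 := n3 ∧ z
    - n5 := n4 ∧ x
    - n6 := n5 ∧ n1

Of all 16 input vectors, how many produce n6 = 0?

15

n6 = n5 ∧ n1 must be 0, so at least one of n5, n1 is 0.
Enumerating the 16 input combinations, 15 give n6 = 0 and 1 give n6 = 1.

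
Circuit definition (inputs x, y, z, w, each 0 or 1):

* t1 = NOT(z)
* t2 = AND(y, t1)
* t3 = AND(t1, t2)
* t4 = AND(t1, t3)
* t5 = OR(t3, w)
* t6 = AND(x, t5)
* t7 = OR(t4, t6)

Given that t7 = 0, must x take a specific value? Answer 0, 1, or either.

Both values of x occur among assignments with t7 = 0:
  x=0: x=0, y=0, z=0, w=0
  x=1: x=1, y=0, z=0, w=0

either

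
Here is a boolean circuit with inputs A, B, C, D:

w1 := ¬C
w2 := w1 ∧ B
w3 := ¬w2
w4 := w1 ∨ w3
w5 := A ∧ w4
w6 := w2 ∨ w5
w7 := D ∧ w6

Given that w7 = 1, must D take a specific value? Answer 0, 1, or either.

w7 = D ∧ w6 must be 1, so both D = 1 and w6 = 1.
w6 = w2 ∨ w5 must be 1, so at least one of w2, w5 is 1.
Every assignment with w7 = 1 has D = 1; there are 5 such assignment(s).

1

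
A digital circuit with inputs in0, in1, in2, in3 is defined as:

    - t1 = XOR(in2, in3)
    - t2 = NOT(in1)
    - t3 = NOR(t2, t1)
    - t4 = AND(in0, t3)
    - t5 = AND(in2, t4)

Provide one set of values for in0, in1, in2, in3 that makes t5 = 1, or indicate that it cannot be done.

in0=1, in1=1, in2=1, in3=1

t5 = AND(in2, t4) must be 1, so both in2 = 1 and t4 = 1.
t4 = AND(in0, t3) must be 1, so both in0 = 1 and t3 = 1.
t3 = NOR(t2, t1) must be 1, so both t2 = 0 and t1 = 0.
Check with in0=1, in1=1, in2=1, in3=1:
t1 = XOR(in2, in3) = XOR(1, 1) = 0
t2 = NOT(in1) = NOT 1 = 0
t3 = NOR(t2, t1) = NOR(0, 0) = 1
t4 = AND(in0, t3) = AND(1, 1) = 1
t5 = AND(in2, t4) = AND(1, 1) = 1
So t5 = 1 as required.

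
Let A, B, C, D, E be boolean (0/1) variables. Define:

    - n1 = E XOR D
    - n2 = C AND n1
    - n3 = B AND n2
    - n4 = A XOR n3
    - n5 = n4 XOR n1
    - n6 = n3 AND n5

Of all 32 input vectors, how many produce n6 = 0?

n6 = n3 AND n5 must be 0, so at least one of n3, n5 is 0.
Enumerating the 32 input combinations, 30 give n6 = 0 and 2 give n6 = 1.

30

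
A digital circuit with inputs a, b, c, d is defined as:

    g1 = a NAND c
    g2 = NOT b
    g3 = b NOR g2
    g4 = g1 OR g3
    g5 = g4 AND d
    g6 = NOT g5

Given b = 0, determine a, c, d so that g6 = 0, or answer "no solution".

a=0 c=1 d=1

g6 = NOT g5 must be 0, so g5 = 1.
Check with b = 0 and a=0, c=1, d=1:
g1 = a NAND c = 0 NAND 1 = 1
g2 = NOT b = NOT 0 = 1
g3 = b NOR g2 = 0 NOR 1 = 0
g4 = g1 OR g3 = 1 OR 0 = 1
g5 = g4 AND d = 1 AND 1 = 1
g6 = NOT g5 = NOT 1 = 0
So g6 = 0.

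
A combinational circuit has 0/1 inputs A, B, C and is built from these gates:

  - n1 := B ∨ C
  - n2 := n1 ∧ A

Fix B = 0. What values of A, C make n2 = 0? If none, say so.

Check with B = 0 and A=0, C=0:
n1 = B ∨ C = 0 ∨ 0 = 0
n2 = n1 ∧ A = 0 ∧ 0 = 0
So n2 = 0.

A=0 C=0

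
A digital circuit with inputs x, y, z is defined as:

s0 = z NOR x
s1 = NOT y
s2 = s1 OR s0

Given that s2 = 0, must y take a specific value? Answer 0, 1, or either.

1

s2 = s1 OR s0 must be 0, so both s1 = 0 and s0 = 0.
s1 = NOT y must be 0, so y = 1.
Every assignment with s2 = 0 has y = 1; there are 3 such assignment(s).
  x=0, y=1, z=1
  x=1, y=1, z=0
  x=1, y=1, z=1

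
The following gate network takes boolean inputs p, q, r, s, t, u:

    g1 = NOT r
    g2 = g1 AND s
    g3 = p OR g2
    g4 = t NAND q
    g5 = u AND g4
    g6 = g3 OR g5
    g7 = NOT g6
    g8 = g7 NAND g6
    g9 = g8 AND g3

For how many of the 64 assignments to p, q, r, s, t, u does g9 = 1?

40

g9 = g8 AND g3 must be 1, so both g8 = 1 and g3 = 1.
g8 = g7 NAND g6 must be 1, so at least one of g7, g6 is 0.
Enumerating the 64 input combinations, 40 give g9 = 1 and 24 give g9 = 0.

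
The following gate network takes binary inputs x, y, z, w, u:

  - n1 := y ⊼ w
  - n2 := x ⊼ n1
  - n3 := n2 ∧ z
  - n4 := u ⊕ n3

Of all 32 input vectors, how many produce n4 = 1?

16

n4 = u ⊕ n3 must be 1, so u and n3 differ.
Enumerating the 32 input combinations, 16 give n4 = 1 and 16 give n4 = 0.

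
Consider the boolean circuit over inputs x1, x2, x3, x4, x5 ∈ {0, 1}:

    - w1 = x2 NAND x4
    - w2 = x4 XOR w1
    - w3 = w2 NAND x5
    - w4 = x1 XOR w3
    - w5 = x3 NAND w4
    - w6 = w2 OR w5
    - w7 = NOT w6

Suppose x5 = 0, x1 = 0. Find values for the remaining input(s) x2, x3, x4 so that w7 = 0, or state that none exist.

x2=1 x3=0 x4=0

Check with x5 = 0, x1 = 0 and x2=1, x3=0, x4=0:
w1 = x2 NAND x4 = 1 NAND 0 = 1
w2 = x4 XOR w1 = 0 XOR 1 = 1
w3 = w2 NAND x5 = 1 NAND 0 = 1
w4 = x1 XOR w3 = 0 XOR 1 = 1
w5 = x3 NAND w4 = 0 NAND 1 = 1
w6 = w2 OR w5 = 1 OR 1 = 1
w7 = NOT w6 = NOT 1 = 0
So w7 = 0.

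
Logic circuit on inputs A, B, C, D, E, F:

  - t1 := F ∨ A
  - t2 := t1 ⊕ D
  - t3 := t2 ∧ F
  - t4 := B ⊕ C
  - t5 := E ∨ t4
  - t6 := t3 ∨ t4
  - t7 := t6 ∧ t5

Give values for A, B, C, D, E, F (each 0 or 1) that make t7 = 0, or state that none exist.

t7 = t6 ∧ t5 must be 0, so at least one of t6, t5 is 0.
Check with A=0, B=1, C=1, D=0, E=1, F=0:
t1 = F ∨ A = 0 ∨ 0 = 0
t2 = t1 ⊕ D = 0 ⊕ 0 = 0
t3 = t2 ∧ F = 0 ∧ 0 = 0
t4 = B ⊕ C = 1 ⊕ 1 = 0
t5 = E ∨ t4 = 1 ∨ 0 = 1
t6 = t3 ∨ t4 = 0 ∨ 0 = 0
t7 = t6 ∧ t5 = 0 ∧ 1 = 0
So t7 = 0 as required.

A=0, B=1, C=1, D=0, E=1, F=0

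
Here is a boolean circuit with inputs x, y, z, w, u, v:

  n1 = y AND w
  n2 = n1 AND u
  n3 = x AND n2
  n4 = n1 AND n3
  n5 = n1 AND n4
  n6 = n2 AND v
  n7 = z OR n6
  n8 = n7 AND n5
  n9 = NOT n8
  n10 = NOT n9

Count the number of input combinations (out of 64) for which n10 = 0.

n10 = NOT n9 must be 0, so n9 = 1.
n9 = NOT n8 must be 1, so n8 = 0.
n8 = n7 AND n5 must be 0, so at least one of n7, n5 is 0.
Enumerating the 64 input combinations, 61 give n10 = 0 and 3 give n10 = 1.

61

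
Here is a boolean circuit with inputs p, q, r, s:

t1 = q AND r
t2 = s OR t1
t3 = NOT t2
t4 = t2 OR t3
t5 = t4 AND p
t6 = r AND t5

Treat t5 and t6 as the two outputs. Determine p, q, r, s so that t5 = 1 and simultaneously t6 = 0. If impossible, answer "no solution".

Check with p=1 q=1 r=0 s=0:
t1 = q AND r = 1 AND 0 = 0
t2 = s OR t1 = 0 OR 0 = 0
t3 = NOT t2 = NOT 0 = 1
t4 = t2 OR t3 = 0 OR 1 = 1
t5 = t4 AND p = 1 AND 1 = 1
t6 = r AND t5 = 0 AND 1 = 0
So t5 = 1 and t6 = 0.

p=1 q=1 r=0 s=0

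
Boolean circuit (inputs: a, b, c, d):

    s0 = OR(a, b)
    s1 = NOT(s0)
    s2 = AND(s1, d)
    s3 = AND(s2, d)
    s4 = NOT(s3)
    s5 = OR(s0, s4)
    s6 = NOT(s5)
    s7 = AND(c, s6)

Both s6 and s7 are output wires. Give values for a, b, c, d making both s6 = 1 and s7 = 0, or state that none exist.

Check with a=0, b=0, c=0, d=1:
s0 = OR(a, b) = OR(0, 0) = 0
s1 = NOT(s0) = NOT 0 = 1
s2 = AND(s1, d) = AND(1, 1) = 1
s3 = AND(s2, d) = AND(1, 1) = 1
s4 = NOT(s3) = NOT 1 = 0
s5 = OR(s0, s4) = OR(0, 0) = 0
s6 = NOT(s5) = NOT 0 = 1
s7 = AND(c, s6) = AND(0, 1) = 0
So s6 = 1 and s7 = 0.

a=0, b=0, c=0, d=1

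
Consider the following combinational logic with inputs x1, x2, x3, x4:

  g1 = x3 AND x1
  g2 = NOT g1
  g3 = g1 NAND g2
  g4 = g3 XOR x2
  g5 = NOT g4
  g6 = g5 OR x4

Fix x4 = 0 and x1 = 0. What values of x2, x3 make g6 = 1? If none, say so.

x2=1, x3=1

Check with x4 = 0 and x1 = 0 and x2=1, x3=1:
g1 = x3 AND x1 = 1 AND 0 = 0
g2 = NOT g1 = NOT 0 = 1
g3 = g1 NAND g2 = 0 NAND 1 = 1
g4 = g3 XOR x2 = 1 XOR 1 = 0
g5 = NOT g4 = NOT 0 = 1
g6 = g5 OR x4 = 1 OR 0 = 1
So g6 = 1.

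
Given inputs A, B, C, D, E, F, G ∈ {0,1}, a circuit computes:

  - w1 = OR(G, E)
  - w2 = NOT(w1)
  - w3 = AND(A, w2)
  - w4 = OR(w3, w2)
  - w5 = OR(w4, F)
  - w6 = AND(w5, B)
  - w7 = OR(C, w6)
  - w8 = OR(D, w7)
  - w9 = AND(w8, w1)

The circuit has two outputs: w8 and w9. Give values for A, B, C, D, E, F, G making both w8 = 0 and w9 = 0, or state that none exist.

Check with A=1, B=1, C=0, D=0, E=1, F=0, G=0:
w1 = OR(G, E) = OR(0, 1) = 1
w2 = NOT(w1) = NOT 1 = 0
w3 = AND(A, w2) = AND(1, 0) = 0
w4 = OR(w3, w2) = OR(0, 0) = 0
w5 = OR(w4, F) = OR(0, 0) = 0
w6 = AND(w5, B) = AND(0, 1) = 0
w7 = OR(C, w6) = OR(0, 0) = 0
w8 = OR(D, w7) = OR(0, 0) = 0
w9 = AND(w8, w1) = AND(0, 1) = 0
So w8 = 0 and w9 = 0.

A=1, B=1, C=0, D=0, E=1, F=0, G=0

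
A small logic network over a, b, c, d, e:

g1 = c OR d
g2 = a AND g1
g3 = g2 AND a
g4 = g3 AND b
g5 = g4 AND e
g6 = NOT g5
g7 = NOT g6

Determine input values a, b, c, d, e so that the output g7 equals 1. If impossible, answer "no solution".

g7 = NOT g6 must be 1, so g6 = 0.
g6 = NOT g5 must be 0, so g5 = 1.
Check with a=1 b=1 c=0 d=1 e=1:
g1 = c OR d = 0 OR 1 = 1
g2 = a AND g1 = 1 AND 1 = 1
g3 = g2 AND a = 1 AND 1 = 1
g4 = g3 AND b = 1 AND 1 = 1
g5 = g4 AND e = 1 AND 1 = 1
g6 = NOT g5 = NOT 1 = 0
g7 = NOT g6 = NOT 0 = 1
So g7 = 1 as required.

a=1 b=1 c=0 d=1 e=1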